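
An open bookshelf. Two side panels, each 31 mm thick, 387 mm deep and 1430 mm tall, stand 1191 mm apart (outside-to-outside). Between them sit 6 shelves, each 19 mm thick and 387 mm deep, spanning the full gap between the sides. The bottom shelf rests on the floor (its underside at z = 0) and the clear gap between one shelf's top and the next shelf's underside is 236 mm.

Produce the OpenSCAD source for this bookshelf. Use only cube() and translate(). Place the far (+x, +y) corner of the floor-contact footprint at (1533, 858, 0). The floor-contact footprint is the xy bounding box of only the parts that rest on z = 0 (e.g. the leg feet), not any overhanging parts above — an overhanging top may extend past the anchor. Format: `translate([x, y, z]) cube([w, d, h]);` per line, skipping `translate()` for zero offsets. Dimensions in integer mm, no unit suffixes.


translate([342, 471, 0]) cube([31, 387, 1430]);
translate([1502, 471, 0]) cube([31, 387, 1430]);
translate([373, 471, 0]) cube([1129, 387, 19]);
translate([373, 471, 255]) cube([1129, 387, 19]);
translate([373, 471, 510]) cube([1129, 387, 19]);
translate([373, 471, 765]) cube([1129, 387, 19]);
translate([373, 471, 1020]) cube([1129, 387, 19]);
translate([373, 471, 1275]) cube([1129, 387, 19]);


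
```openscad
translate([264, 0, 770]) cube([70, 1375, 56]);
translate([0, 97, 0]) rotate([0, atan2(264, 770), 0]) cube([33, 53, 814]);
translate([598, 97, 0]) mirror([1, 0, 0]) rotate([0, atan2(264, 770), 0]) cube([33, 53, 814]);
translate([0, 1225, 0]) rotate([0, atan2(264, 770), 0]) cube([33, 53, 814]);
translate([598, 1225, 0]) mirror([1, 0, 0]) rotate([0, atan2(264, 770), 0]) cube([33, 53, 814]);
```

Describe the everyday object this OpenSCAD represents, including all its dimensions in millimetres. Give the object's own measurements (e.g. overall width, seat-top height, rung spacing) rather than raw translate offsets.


A sawhorse. A 70×1375×56 mm beam (x, y, z) sits on two A-frame leg pairs. Each pair is two raked legs of 33×53 mm section (53 mm along y) splaying symmetrically in x. Each leg rises 770 mm vertically over 264 mm of horizontal reach and is 814 mm long along its own axis. Every leg's outer bottom edge rests on the floor and its outer top edge meets a bottom edge of the beam — the left legs (tilting toward +x) meet the beam's −x bottom edge, the right legs (their mirror images, tilting toward −x) meet its +x bottom edge — so the leg tops tuck under the beam, the beam's underside is 770 mm above the floor, and the feet are 598 mm apart outside-to-outside with the beam centred between them. The two leg pairs are set in 97 mm from either end of the beam.


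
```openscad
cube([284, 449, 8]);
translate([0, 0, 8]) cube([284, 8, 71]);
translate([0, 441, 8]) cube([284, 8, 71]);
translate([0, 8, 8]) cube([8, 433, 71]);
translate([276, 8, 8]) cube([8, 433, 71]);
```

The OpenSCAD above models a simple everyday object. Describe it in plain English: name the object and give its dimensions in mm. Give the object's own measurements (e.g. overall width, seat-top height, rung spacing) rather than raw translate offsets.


An open-topped rectangular box: outside dimensions 284×449×79 mm, with a uniform wall and base thickness of 8 mm. The base is a full 284×449 slab on the floor; four walls sit on top of the base. The front and back walls (the −y and +y sides) span the full width; the two side walls fit between them.


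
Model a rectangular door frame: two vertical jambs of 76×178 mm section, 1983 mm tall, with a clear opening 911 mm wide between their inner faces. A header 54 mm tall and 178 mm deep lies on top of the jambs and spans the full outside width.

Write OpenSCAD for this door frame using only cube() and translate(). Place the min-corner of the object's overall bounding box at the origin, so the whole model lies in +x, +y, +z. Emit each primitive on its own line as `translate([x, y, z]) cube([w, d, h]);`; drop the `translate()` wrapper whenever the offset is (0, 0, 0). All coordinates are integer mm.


cube([76, 178, 1983]);
translate([987, 0, 0]) cube([76, 178, 1983]);
translate([0, 0, 1983]) cube([1063, 178, 54]);


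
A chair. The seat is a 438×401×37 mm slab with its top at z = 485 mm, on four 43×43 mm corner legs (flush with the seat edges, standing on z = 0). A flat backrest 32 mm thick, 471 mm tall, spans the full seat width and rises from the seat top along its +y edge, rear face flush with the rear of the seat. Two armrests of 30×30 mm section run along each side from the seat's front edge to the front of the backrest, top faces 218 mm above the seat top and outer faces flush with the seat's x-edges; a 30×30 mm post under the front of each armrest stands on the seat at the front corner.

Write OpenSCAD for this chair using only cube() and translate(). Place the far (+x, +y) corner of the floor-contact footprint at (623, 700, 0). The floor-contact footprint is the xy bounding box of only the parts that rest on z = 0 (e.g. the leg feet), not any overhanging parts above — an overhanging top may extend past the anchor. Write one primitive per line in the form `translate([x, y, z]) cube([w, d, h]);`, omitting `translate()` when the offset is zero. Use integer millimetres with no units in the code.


translate([185, 299, 448]) cube([438, 401, 37]);
translate([185, 299, 0]) cube([43, 43, 448]);
translate([580, 299, 0]) cube([43, 43, 448]);
translate([185, 657, 0]) cube([43, 43, 448]);
translate([580, 657, 0]) cube([43, 43, 448]);
translate([185, 668, 485]) cube([438, 32, 471]);
translate([185, 299, 673]) cube([30, 369, 30]);
translate([593, 299, 673]) cube([30, 369, 30]);
translate([185, 299, 485]) cube([30, 30, 188]);
translate([593, 299, 485]) cube([30, 30, 188]);


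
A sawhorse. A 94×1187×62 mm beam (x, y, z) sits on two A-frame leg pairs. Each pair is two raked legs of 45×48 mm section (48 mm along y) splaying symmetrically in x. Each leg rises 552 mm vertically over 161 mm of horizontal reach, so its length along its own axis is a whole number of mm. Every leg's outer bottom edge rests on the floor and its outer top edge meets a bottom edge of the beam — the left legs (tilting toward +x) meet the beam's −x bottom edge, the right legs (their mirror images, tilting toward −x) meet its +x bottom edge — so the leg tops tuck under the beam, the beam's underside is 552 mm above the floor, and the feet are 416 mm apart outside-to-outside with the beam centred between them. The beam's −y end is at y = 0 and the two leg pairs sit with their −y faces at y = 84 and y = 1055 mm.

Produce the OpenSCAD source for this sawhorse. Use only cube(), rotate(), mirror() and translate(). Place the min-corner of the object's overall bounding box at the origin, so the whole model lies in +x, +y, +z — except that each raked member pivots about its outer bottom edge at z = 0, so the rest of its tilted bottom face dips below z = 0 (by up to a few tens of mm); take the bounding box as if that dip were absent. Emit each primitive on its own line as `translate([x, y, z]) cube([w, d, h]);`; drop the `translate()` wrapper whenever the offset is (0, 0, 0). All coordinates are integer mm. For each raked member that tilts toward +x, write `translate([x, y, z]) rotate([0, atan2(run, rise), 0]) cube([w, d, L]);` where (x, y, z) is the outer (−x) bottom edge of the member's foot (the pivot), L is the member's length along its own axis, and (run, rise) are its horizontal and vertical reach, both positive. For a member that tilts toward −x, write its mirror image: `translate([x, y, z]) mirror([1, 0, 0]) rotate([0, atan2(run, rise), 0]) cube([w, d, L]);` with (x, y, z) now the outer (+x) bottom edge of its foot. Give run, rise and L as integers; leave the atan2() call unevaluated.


translate([161, 0, 552]) cube([94, 1187, 62]);
translate([0, 84, 0]) rotate([0, atan2(161, 552), 0]) cube([45, 48, 575]);
translate([416, 84, 0]) mirror([1, 0, 0]) rotate([0, atan2(161, 552), 0]) cube([45, 48, 575]);
translate([0, 1055, 0]) rotate([0, atan2(161, 552), 0]) cube([45, 48, 575]);
translate([416, 1055, 0]) mirror([1, 0, 0]) rotate([0, atan2(161, 552), 0]) cube([45, 48, 575]);


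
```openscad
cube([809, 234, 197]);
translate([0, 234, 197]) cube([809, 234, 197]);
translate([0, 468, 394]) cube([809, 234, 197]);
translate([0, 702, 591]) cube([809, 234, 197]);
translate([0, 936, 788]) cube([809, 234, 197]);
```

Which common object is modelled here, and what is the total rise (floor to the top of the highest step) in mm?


A staircase. The total rise is 985 mm.

5 identical blocks, each offset up and back from the previous — a staircase. Each step is 197 mm tall and there are 5 of them, so the total rise is 5 × 197 = 985 mm.


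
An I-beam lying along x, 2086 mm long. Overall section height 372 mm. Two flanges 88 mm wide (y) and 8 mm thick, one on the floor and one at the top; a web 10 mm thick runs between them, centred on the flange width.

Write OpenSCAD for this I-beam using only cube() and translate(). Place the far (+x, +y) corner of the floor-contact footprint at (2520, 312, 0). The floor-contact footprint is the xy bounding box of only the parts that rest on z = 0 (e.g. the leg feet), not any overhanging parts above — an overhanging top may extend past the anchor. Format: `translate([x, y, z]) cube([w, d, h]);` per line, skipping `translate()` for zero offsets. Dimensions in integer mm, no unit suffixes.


translate([434, 224, 0]) cube([2086, 88, 8]);
translate([434, 263, 8]) cube([2086, 10, 356]);
translate([434, 224, 364]) cube([2086, 88, 8]);


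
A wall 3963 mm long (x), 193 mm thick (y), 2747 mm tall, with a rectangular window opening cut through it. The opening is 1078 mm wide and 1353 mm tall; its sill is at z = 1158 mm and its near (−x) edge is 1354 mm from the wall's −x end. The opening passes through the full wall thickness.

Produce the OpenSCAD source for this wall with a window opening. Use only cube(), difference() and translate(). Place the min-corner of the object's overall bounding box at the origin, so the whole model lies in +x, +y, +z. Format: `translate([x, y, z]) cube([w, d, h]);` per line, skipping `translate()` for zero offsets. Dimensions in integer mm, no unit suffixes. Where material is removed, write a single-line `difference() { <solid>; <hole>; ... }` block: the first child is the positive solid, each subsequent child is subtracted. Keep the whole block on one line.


difference() { cube([3963, 193, 2747]); translate([1354, 0, 1158]) cube([1078, 193, 1353]); }


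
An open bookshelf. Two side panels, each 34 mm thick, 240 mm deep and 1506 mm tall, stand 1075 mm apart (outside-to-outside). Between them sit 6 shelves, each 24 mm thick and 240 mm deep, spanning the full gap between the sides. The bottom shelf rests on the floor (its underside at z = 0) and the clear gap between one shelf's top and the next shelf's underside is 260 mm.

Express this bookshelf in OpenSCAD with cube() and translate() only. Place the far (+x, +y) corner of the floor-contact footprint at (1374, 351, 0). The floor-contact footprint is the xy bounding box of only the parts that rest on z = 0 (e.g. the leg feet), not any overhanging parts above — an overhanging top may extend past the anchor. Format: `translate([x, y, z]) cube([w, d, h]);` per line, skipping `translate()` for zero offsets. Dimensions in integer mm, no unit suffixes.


translate([299, 111, 0]) cube([34, 240, 1506]);
translate([1340, 111, 0]) cube([34, 240, 1506]);
translate([333, 111, 0]) cube([1007, 240, 24]);
translate([333, 111, 284]) cube([1007, 240, 24]);
translate([333, 111, 568]) cube([1007, 240, 24]);
translate([333, 111, 852]) cube([1007, 240, 24]);
translate([333, 111, 1136]) cube([1007, 240, 24]);
translate([333, 111, 1420]) cube([1007, 240, 24]);


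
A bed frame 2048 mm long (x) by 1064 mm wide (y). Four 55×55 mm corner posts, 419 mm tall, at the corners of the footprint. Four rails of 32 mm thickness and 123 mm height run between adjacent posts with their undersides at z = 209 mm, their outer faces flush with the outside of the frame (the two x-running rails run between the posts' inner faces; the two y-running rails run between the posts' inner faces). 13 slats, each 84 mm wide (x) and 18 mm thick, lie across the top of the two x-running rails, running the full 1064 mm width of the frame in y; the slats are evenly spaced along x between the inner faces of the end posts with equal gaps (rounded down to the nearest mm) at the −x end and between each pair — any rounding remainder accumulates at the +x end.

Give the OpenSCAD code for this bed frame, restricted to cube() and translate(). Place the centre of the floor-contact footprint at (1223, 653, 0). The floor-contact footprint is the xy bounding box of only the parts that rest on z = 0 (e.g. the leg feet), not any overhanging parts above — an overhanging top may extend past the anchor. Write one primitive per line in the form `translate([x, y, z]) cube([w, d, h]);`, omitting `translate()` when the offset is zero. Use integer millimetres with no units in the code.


translate([199, 121, 0]) cube([55, 55, 419]);
translate([199, 1130, 0]) cube([55, 55, 419]);
translate([2192, 121, 0]) cube([55, 55, 419]);
translate([2192, 1130, 0]) cube([55, 55, 419]);
translate([254, 121, 209]) cube([1938, 32, 123]);
translate([254, 1153, 209]) cube([1938, 32, 123]);
translate([199, 176, 209]) cube([32, 954, 123]);
translate([2215, 176, 209]) cube([32, 954, 123]);
translate([314, 121, 332]) cube([84, 1064, 18]);
translate([458, 121, 332]) cube([84, 1064, 18]);
translate([602, 121, 332]) cube([84, 1064, 18]);
translate([746, 121, 332]) cube([84, 1064, 18]);
translate([890, 121, 332]) cube([84, 1064, 18]);
translate([1034, 121, 332]) cube([84, 1064, 18]);
translate([1178, 121, 332]) cube([84, 1064, 18]);
translate([1322, 121, 332]) cube([84, 1064, 18]);
translate([1466, 121, 332]) cube([84, 1064, 18]);
translate([1610, 121, 332]) cube([84, 1064, 18]);
translate([1754, 121, 332]) cube([84, 1064, 18]);
translate([1898, 121, 332]) cube([84, 1064, 18]);
translate([2042, 121, 332]) cube([84, 1064, 18]);


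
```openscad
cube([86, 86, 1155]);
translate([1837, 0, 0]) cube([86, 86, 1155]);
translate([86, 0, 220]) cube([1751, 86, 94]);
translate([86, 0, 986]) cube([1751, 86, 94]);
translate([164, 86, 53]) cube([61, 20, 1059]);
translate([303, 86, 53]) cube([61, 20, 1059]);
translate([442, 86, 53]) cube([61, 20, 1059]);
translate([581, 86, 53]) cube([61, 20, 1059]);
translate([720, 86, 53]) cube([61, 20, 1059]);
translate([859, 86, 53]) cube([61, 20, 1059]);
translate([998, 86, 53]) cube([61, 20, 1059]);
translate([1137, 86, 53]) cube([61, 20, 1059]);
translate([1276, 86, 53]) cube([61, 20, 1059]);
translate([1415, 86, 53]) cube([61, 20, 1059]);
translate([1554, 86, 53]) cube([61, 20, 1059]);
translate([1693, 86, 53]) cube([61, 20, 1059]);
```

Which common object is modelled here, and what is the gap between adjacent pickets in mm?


A fence section. The picket gap is 78 mm.

Two posts, two rails, 12 pickets — a fence section. Span 1751 mm holds 12 pickets of 61 mm with 13 equal gaps: ⌊(1751 − 12·61) / 13⌋ = 78 mm.


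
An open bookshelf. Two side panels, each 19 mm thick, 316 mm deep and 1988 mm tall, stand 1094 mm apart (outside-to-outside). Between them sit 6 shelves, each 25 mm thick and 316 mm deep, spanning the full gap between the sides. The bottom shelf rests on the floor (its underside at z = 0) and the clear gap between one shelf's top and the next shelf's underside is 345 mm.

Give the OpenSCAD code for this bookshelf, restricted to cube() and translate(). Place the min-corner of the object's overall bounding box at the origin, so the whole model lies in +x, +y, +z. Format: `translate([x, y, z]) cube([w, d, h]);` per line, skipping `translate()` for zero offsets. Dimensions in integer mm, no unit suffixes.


cube([19, 316, 1988]);
translate([1075, 0, 0]) cube([19, 316, 1988]);
translate([19, 0, 0]) cube([1056, 316, 25]);
translate([19, 0, 370]) cube([1056, 316, 25]);
translate([19, 0, 740]) cube([1056, 316, 25]);
translate([19, 0, 1110]) cube([1056, 316, 25]);
translate([19, 0, 1480]) cube([1056, 316, 25]);
translate([19, 0, 1850]) cube([1056, 316, 25]);


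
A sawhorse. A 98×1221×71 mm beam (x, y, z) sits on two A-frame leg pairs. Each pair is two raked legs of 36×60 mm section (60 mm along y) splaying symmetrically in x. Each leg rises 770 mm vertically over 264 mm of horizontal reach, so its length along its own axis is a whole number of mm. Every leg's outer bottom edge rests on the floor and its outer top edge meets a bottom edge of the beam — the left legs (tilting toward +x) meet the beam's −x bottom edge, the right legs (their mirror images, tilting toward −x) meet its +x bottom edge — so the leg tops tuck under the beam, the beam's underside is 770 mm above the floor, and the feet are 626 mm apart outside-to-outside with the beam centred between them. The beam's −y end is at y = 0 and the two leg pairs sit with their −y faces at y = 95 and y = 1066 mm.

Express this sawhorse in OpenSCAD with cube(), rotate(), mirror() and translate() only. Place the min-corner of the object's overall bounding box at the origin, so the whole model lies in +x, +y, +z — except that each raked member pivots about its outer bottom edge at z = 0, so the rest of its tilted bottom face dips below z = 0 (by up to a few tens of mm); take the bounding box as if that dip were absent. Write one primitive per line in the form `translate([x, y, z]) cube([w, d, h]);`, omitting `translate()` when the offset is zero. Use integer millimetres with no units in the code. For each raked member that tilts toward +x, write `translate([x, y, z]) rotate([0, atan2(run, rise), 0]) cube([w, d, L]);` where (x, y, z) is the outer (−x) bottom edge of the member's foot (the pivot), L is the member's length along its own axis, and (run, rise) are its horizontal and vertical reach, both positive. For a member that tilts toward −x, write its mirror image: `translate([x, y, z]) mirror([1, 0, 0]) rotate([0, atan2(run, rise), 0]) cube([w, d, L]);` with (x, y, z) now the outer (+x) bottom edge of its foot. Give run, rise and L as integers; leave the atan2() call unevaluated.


// leg length = √(264² + 770²) = 814
// right-leg outer foot x = 2·264 + 98 = 626
// beam min-corner = (264, 0, 770)
translate([264, 0, 770]) cube([98, 1221, 71]);
translate([0, 95, 0]) rotate([0, atan2(264, 770), 0]) cube([36, 60, 814]);
translate([626, 95, 0]) mirror([1, 0, 0]) rotate([0, atan2(264, 770), 0]) cube([36, 60, 814]);
translate([0, 1066, 0]) rotate([0, atan2(264, 770), 0]) cube([36, 60, 814]);
translate([626, 1066, 0]) mirror([1, 0, 0]) rotate([0, atan2(264, 770), 0]) cube([36, 60, 814]);


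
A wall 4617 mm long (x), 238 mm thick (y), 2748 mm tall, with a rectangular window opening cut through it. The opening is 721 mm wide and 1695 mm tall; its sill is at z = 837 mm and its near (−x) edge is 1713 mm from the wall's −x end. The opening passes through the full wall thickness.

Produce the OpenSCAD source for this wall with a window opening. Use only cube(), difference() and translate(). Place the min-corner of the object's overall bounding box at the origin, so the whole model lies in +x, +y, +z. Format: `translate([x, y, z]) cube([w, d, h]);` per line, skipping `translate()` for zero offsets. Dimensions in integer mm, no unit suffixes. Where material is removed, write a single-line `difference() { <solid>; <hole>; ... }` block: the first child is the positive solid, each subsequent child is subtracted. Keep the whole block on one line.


difference() { cube([4617, 238, 2748]); translate([1713, 0, 837]) cube([721, 238, 1695]); }


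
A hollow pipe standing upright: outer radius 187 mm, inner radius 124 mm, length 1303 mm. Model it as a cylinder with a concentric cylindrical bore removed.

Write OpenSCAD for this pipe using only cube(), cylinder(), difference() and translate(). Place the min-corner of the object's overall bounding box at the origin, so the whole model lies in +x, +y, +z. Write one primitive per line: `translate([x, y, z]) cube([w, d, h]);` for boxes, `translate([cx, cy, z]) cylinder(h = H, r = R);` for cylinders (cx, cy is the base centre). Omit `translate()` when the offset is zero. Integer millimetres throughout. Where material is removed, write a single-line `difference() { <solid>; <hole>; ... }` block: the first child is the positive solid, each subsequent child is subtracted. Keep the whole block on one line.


difference() { translate([187, 187, 0]) cylinder(h = 1303, r = 187); translate([187, 187, 0]) cylinder(h = 1303, r = 124); }


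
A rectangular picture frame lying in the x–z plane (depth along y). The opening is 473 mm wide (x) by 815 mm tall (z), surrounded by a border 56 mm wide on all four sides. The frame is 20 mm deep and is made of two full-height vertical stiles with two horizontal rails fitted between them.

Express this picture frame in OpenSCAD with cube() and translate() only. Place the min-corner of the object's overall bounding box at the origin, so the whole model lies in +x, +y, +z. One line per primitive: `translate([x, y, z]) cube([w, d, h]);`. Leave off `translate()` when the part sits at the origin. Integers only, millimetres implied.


cube([56, 20, 927]);
translate([529, 0, 0]) cube([56, 20, 927]);
translate([56, 0, 0]) cube([473, 20, 56]);
translate([56, 0, 871]) cube([473, 20, 56]);


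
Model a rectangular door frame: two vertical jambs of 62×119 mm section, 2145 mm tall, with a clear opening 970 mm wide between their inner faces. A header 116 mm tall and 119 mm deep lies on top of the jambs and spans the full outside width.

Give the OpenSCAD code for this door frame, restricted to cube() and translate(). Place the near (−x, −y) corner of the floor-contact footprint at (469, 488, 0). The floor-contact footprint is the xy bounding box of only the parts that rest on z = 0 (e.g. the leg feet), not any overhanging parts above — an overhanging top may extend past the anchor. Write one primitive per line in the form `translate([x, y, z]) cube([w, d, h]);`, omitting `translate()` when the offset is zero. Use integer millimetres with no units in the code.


translate([469, 488, 0]) cube([62, 119, 2145]);
translate([1501, 488, 0]) cube([62, 119, 2145]);
translate([469, 488, 2145]) cube([1094, 119, 116]);


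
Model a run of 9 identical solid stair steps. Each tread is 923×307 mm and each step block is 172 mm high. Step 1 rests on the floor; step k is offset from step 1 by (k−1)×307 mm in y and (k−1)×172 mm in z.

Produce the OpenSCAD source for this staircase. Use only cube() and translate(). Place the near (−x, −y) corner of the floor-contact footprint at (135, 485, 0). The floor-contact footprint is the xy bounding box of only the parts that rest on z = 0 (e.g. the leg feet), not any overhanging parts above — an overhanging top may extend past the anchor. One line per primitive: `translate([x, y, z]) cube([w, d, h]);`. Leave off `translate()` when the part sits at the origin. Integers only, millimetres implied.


translate([135, 485, 0]) cube([923, 307, 172]);
translate([135, 792, 172]) cube([923, 307, 172]);
translate([135, 1099, 344]) cube([923, 307, 172]);
translate([135, 1406, 516]) cube([923, 307, 172]);
translate([135, 1713, 688]) cube([923, 307, 172]);
translate([135, 2020, 860]) cube([923, 307, 172]);
translate([135, 2327, 1032]) cube([923, 307, 172]);
translate([135, 2634, 1204]) cube([923, 307, 172]);
translate([135, 2941, 1376]) cube([923, 307, 172]);


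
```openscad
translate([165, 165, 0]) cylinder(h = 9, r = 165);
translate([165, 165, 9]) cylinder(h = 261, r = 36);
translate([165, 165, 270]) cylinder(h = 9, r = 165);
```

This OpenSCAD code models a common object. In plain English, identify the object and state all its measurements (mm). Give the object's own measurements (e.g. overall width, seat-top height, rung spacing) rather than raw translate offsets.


A spool: two coaxial disc flanges of radius 165 mm and thickness 9 mm, joined by a core cylinder of radius 36 mm and height 261 mm. The lower flange rests on z = 0 and the three cylinders share a vertical axis.


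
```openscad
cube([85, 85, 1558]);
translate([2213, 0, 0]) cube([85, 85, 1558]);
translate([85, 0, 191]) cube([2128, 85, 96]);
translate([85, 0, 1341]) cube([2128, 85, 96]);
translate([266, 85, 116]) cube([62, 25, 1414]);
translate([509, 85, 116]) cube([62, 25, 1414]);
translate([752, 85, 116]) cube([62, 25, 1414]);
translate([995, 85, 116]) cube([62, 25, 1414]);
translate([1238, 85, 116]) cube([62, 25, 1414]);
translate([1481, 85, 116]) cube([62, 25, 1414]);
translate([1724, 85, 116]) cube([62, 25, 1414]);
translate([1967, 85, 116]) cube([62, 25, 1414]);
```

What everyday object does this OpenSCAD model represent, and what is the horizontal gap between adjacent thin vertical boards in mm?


A fence section. The picket gap is 181 mm.

Two posts, two rails, 8 pickets — a fence section. Span 2128 mm holds 8 pickets of 62 mm with 9 equal gaps: ⌊(2128 − 8·62) / 9⌋ = 181 mm.


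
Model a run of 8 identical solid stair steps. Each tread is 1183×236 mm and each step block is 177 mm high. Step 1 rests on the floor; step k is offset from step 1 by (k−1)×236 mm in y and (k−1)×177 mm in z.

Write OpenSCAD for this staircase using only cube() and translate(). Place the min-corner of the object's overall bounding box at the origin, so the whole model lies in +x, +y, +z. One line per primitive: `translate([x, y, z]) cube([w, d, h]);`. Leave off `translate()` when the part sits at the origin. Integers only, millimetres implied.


cube([1183, 236, 177]);
translate([0, 236, 177]) cube([1183, 236, 177]);
translate([0, 472, 354]) cube([1183, 236, 177]);
translate([0, 708, 531]) cube([1183, 236, 177]);
translate([0, 944, 708]) cube([1183, 236, 177]);
translate([0, 1180, 885]) cube([1183, 236, 177]);
translate([0, 1416, 1062]) cube([1183, 236, 177]);
translate([0, 1652, 1239]) cube([1183, 236, 177]);


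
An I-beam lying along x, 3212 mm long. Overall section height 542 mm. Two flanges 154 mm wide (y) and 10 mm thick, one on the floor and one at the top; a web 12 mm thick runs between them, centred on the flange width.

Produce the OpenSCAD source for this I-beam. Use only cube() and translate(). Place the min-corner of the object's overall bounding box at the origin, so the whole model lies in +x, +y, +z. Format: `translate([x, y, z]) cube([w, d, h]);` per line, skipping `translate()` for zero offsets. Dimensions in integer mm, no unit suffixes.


cube([3212, 154, 10]);
translate([0, 71, 10]) cube([3212, 12, 522]);
translate([0, 0, 532]) cube([3212, 154, 10]);


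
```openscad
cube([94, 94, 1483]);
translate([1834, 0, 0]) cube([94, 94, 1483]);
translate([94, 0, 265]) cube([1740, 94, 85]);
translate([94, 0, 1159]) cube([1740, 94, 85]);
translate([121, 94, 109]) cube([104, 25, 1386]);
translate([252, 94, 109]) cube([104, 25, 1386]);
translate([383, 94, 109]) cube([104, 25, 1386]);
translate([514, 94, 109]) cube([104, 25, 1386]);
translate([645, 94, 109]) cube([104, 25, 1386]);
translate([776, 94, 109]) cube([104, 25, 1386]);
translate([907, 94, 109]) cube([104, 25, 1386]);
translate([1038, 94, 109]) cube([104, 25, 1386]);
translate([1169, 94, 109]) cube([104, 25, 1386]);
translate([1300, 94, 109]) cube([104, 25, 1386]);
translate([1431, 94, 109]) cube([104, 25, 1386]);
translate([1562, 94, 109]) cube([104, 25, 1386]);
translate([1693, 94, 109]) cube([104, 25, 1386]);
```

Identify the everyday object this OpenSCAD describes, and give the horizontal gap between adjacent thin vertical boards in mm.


A fence section. The picket gap is 27 mm.

Two posts, two rails, 13 pickets — a fence section. Span 1740 mm holds 13 pickets of 104 mm with 14 equal gaps: ⌊(1740 − 13·104) / 14⌋ = 27 mm.


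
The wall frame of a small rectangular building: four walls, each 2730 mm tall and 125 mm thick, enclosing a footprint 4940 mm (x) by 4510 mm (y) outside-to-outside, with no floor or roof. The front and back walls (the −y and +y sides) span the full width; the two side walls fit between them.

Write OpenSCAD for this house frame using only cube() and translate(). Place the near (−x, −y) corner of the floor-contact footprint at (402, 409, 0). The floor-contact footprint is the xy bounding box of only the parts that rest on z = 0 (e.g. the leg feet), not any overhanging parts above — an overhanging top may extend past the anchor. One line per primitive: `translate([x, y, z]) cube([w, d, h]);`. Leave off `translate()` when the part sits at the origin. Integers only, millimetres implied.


translate([402, 409, 0]) cube([4940, 125, 2730]);
translate([402, 4794, 0]) cube([4940, 125, 2730]);
translate([402, 534, 0]) cube([125, 4260, 2730]);
translate([5217, 534, 0]) cube([125, 4260, 2730]);


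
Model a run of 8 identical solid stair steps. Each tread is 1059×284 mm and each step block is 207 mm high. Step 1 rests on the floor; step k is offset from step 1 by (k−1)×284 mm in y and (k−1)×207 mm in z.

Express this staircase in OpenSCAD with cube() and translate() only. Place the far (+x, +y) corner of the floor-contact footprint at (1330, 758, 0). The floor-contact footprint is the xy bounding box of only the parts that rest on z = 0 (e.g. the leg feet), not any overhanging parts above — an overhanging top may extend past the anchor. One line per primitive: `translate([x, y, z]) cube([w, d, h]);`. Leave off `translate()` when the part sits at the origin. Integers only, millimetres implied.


translate([271, 474, 0]) cube([1059, 284, 207]);
translate([271, 758, 207]) cube([1059, 284, 207]);
translate([271, 1042, 414]) cube([1059, 284, 207]);
translate([271, 1326, 621]) cube([1059, 284, 207]);
translate([271, 1610, 828]) cube([1059, 284, 207]);
translate([271, 1894, 1035]) cube([1059, 284, 207]);
translate([271, 2178, 1242]) cube([1059, 284, 207]);
translate([271, 2462, 1449]) cube([1059, 284, 207]);


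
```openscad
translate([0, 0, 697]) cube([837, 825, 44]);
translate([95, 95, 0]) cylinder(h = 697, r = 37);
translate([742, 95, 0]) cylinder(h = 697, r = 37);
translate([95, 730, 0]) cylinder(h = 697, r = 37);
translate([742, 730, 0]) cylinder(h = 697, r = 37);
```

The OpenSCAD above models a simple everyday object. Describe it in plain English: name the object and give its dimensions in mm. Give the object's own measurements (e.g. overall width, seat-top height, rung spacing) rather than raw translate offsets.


A table: top 837 mm (x) × 825 mm (y), 44 mm thick, upper face at z = 741 mm, on four round legs of 74 mm diameter, each leg's bounding box inset 58 mm from the nearest pair of top edges from z = 0 to the bottom of the top.


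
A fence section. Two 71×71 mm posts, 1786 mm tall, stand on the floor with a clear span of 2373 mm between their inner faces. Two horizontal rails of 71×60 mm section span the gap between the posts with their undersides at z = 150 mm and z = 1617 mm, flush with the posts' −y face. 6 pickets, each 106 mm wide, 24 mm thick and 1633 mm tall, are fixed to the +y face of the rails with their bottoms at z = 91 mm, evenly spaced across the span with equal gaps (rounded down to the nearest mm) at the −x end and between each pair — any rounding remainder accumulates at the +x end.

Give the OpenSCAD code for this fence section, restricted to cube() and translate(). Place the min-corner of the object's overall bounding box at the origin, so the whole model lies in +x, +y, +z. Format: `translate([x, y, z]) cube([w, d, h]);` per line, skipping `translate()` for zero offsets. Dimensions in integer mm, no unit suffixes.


cube([71, 71, 1786]);
translate([2444, 0, 0]) cube([71, 71, 1786]);
translate([71, 0, 150]) cube([2373, 71, 60]);
translate([71, 0, 1617]) cube([2373, 71, 60]);
translate([319, 71, 91]) cube([106, 24, 1633]);
translate([673, 71, 91]) cube([106, 24, 1633]);
translate([1027, 71, 91]) cube([106, 24, 1633]);
translate([1381, 71, 91]) cube([106, 24, 1633]);
translate([1735, 71, 91]) cube([106, 24, 1633]);
translate([2089, 71, 91]) cube([106, 24, 1633]);


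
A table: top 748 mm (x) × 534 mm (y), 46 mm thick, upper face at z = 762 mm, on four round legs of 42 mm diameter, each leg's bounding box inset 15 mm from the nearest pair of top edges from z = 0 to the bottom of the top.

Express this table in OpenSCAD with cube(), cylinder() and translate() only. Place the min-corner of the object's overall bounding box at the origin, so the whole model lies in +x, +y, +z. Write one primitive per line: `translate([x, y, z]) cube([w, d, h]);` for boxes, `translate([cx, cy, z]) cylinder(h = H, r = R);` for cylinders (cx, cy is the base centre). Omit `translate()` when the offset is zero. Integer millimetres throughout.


translate([0, 0, 716]) cube([748, 534, 46]);
translate([36, 36, 0]) cylinder(h = 716, r = 21);
translate([712, 36, 0]) cylinder(h = 716, r = 21);
translate([36, 498, 0]) cylinder(h = 716, r = 21);
translate([712, 498, 0]) cylinder(h = 716, r = 21);


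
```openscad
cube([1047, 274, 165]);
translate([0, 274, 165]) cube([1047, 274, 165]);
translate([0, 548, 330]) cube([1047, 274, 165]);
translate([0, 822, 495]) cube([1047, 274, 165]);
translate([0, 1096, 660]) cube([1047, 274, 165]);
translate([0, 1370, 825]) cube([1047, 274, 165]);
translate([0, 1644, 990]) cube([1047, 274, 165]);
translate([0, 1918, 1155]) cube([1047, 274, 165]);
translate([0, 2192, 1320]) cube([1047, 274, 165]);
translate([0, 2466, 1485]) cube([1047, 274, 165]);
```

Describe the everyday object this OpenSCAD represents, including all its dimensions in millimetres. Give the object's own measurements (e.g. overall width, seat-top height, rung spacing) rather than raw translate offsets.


A straight staircase of 10 solid steps. Each step is 1047 mm wide (x), 274 mm deep (y, the going) and 165 mm tall (the rise). The first step rests on the floor; each subsequent step sits one going further in +y and one rise higher in +z, directly behind and above the previous step with no overlap.


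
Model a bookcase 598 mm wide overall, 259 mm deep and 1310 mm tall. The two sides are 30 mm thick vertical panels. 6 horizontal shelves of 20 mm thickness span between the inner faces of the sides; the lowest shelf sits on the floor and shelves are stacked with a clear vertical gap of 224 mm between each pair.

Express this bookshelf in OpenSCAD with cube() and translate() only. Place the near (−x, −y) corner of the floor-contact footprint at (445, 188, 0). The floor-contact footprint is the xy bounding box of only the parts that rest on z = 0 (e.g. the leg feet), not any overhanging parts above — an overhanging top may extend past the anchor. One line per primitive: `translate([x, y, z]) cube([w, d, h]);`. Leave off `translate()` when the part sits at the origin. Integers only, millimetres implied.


translate([445, 188, 0]) cube([30, 259, 1310]);
translate([1013, 188, 0]) cube([30, 259, 1310]);
translate([475, 188, 0]) cube([538, 259, 20]);
translate([475, 188, 244]) cube([538, 259, 20]);
translate([475, 188, 488]) cube([538, 259, 20]);
translate([475, 188, 732]) cube([538, 259, 20]);
translate([475, 188, 976]) cube([538, 259, 20]);
translate([475, 188, 1220]) cube([538, 259, 20]);


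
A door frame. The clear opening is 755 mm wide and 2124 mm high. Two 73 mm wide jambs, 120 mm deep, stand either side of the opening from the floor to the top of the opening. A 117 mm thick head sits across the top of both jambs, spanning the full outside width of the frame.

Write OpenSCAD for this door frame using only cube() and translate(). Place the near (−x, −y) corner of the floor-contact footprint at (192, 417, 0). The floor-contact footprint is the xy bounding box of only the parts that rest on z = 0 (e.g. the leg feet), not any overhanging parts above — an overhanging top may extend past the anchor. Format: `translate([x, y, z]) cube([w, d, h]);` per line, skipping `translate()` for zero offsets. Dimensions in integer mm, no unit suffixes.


translate([192, 417, 0]) cube([73, 120, 2124]);
translate([1020, 417, 0]) cube([73, 120, 2124]);
translate([192, 417, 2124]) cube([901, 120, 117]);


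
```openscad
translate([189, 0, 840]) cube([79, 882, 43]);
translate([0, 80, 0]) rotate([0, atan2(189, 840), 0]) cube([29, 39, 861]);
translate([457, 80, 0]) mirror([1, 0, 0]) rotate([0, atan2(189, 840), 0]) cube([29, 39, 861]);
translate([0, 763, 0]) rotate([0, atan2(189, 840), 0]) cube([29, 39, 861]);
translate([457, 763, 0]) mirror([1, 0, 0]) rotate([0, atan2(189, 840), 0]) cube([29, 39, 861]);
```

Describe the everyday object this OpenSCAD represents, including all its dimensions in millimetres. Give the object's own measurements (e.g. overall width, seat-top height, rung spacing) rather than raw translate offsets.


A sawhorse. A 79×882×43 mm beam (x, y, z) sits on two A-frame leg pairs. Each pair is two raked legs of 29×39 mm section (39 mm along y) splaying symmetrically in x. Each leg rises 840 mm vertically over 189 mm of horizontal reach and is 861 mm long along its own axis. Every leg's outer bottom edge rests on the floor and its outer top edge meets a bottom edge of the beam — the left legs (tilting toward +x) meet the beam's −x bottom edge, the right legs (their mirror images, tilting toward −x) meet its +x bottom edge — so the leg tops tuck under the beam, the beam's underside is 840 mm above the floor, and the feet are 457 mm apart outside-to-outside with the beam centred between them. The two leg pairs are set in 80 mm from either end of the beam.


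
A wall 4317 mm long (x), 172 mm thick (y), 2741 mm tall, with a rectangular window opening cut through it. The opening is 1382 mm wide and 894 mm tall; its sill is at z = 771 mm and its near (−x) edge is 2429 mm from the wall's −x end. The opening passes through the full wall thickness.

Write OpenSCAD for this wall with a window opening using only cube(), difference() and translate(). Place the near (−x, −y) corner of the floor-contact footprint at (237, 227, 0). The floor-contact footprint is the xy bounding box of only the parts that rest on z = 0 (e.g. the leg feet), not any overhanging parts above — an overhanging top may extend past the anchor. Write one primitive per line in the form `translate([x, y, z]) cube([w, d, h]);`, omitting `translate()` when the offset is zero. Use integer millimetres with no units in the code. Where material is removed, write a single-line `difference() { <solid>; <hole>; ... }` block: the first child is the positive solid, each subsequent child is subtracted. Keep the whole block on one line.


difference() { translate([237, 227, 0]) cube([4317, 172, 2741]); translate([2666, 227, 771]) cube([1382, 172, 894]); }


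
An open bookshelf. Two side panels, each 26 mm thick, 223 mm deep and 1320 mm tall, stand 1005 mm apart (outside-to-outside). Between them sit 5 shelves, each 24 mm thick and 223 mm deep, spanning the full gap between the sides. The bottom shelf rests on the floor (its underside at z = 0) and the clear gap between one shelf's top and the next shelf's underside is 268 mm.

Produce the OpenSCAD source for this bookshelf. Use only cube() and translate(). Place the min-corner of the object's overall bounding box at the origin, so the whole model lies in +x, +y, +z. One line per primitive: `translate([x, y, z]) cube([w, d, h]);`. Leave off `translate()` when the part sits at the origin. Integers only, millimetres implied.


cube([26, 223, 1320]);
translate([979, 0, 0]) cube([26, 223, 1320]);
translate([26, 0, 0]) cube([953, 223, 24]);
translate([26, 0, 292]) cube([953, 223, 24]);
translate([26, 0, 584]) cube([953, 223, 24]);
translate([26, 0, 876]) cube([953, 223, 24]);
translate([26, 0, 1168]) cube([953, 223, 24]);


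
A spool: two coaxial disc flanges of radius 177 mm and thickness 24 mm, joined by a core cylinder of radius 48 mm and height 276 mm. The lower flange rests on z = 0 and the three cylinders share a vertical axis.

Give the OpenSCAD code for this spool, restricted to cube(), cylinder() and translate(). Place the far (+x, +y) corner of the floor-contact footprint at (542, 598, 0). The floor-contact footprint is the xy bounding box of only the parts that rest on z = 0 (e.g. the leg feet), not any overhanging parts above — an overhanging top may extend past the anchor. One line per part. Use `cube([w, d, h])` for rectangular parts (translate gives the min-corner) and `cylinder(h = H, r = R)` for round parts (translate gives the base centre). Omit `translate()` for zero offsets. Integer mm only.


translate([365, 421, 0]) cylinder(h = 24, r = 177);
translate([365, 421, 24]) cylinder(h = 276, r = 48);
translate([365, 421, 300]) cylinder(h = 24, r = 177);
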